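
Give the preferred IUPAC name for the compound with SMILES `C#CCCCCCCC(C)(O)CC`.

The longest carbon chain that includes the –OH group and the multiple bond has 11 carbons, so the parent hydride is undecane.
An alcohol (–OH) is the principal characteristic group, giving the suffix -ol.
The chain contains a C≡C triple bond, so the unsaturation ending is -yne.
Number the chain so that numbering from this end puts the hydroxyl group at C-3 rather than C-9.
This places the hydroxyl at C-3; the triple bond between C-10 and C-11; a methyl group at C-3.
Putting it together: 3-methylundec-10-yn-3-ol.

3-methylundec-10-yn-3-ol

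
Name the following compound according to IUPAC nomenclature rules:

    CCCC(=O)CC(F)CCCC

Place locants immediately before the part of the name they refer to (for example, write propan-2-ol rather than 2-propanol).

Counting along the main chain through the carbonyl gives 10 carbons: the parent is decane.
The highest-priority functional group is a ketone (C=O on an internal carbon), so the name ends in -one.
Choose the numbering such that numbering from this end puts the carbonyl group at C-4 rather than C-7.
That gives the carbonyl at C-4; a fluoro group at C-6.
The name is 6-fluorodecan-4-one.

6-fluorodecan-4-one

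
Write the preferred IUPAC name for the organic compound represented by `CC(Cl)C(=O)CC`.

2-chloropentan-3-one

The longest carbon chain that includes the carbonyl has 5 carbons, so the parent hydride is pentane.
The principal characteristic group is a ketone (C=O on an internal carbon), named with the suffix -one.
Number the chain so that the substituent locant set {2} is lower than {4} at the first point of difference.
This places the carbonyl at C-3; a chloro group at C-2.
Assembling the pieces gives 2-chloropentan-3-one.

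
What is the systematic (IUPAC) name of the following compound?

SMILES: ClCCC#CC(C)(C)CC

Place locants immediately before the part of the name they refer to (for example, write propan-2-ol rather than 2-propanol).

The longest carbon chain that includes the multiple bond has 7 carbons, so the parent hydride is heptane.
There is one C≡C triple bond, indicated by the ending -yne.
The numbering direction is chosen so that numbering from this end puts the triple bond at C-3 rather than C-4.
That gives the triple bond between C-3 and C-4; a chloro group at C-1; two methyl groups at C-5.
Substituent prefixes are cited in alphabetical order (multiplying prefixes like di-/tri- are ignored for ordering).
Assembling the pieces gives 1-chloro-5,5-dimethylhept-3-yne.

1-chloro-5,5-dimethylhept-3-yne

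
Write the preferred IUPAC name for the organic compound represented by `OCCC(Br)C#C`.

3-bromopent-4-yn-1-ol

Counting along the main chain through the –OH group and the multiple bond gives 5 carbons: the parent is pentane.
The highest-priority functional group is an alcohol (–OH), so the name ends in -ol.
A C≡C triple bond in the chain gives the infix -yne-.
Choose the numbering such that numbering from this end puts the hydroxyl group at C-1 rather than C-5.
That gives the hydroxyl at C-1; the triple bond between C-4 and C-5; a bromo group at C-3.
The name is 3-bromopent-4-yn-1-ol.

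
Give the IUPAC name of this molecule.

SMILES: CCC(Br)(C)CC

The longest carbon chain is 5 atoms: the parent is pentane.
Numbering from either end gives identical locants here.
That gives a bromo group at C-3; a methyl group at C-3.
Substituent prefixes are cited in alphabetical order (multiplying prefixes like di-/tri- are ignored for ordering).
Assembling the pieces gives 3-bromo-3-methylpentane.

3-bromo-3-methylpentane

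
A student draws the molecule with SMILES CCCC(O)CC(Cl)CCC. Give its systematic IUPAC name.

6-chlorononan-4-ol

Counting along the main chain through the –OH group gives 9 carbons: the parent is nonane.
An alcohol (–OH) is the principal characteristic group, giving the suffix -ol.
Number the chain so that numbering from this end puts the hydroxyl group at C-4 rather than C-6.
This places the hydroxyl at C-4; a chloro group at C-6.
The name is 6-chlorononan-4-ol.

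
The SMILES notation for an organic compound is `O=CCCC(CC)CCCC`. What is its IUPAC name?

4-ethyloctanal

The longest carbon chain that includes the –CHO group has 8 carbons, so the parent hydride is octane.
The highest-priority functional group is an aldehyde (terminal –CHO), so the name ends in -al.
The numbering direction is chosen so that the aldehyde carbon is C-1 by definition.
That gives an ethyl group at C-4.
The name is 4-ethyloctanal.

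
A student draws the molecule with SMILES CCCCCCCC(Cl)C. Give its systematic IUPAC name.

The parent chain contains 9 carbons (nonane).
The numbering direction is chosen so that the substituent locant set {2} is lower than {8} at the first point of difference.
With this numbering: a chloro group at C-2.
Putting it together: 2-chlorononane.

2-chlorononane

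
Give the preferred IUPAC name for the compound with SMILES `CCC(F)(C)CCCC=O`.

The longest chain bearing the –CHO group is 7 carbons long (heptane).
The highest-priority functional group is an aldehyde (terminal –CHO), so the name ends in -al.
Number the chain so that the aldehyde carbon is C-1 by definition.
That gives a fluoro group at C-5; a methyl group at C-5.
The substituents are ordered alphabetically, ignoring any di-/tri- multipliers.
The name is 5-fluoro-5-methylheptanal.

5-fluoro-5-methylheptanal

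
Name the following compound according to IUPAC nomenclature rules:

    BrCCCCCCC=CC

The longest carbon chain that includes the multiple bond has 9 carbons, so the parent hydride is nonane.
A C=C double bond in the chain gives the infix -ene-.
The numbering direction is chosen so that numbering from this end puts the double bond at C-2 rather than C-7.
With this numbering: the double bond between C-2 and C-3; a bromo group at C-9.
The name is 9-bromonon-2-ene.

9-bromonon-2-ene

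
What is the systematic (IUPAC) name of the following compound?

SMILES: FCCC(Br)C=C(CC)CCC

3-bromo-5-ethyl-1-fluorooct-4-ene

The longest chain bearing the multiple bond is 8 carbons long (octane).
A C=C double bond in the chain gives the infix -ene-.
Choose the numbering such that the substituent locant set {1,3,5} is lower than {4,6,8} at the first point of difference.
With this numbering: the double bond between C-4 and C-5; a bromo group at C-3; an ethyl group at C-5; a fluoro group at C-1.
Substituent prefixes are cited in alphabetical order (multiplying prefixes like di-/tri- are ignored for ordering).
The name is 3-bromo-5-ethyl-1-fluorooct-4-ene.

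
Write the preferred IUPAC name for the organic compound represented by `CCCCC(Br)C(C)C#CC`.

The longest carbon chain that includes the multiple bond has 9 carbons, so the parent hydride is nonane.
There is one C≡C triple bond, indicated by the ending -yne.
The numbering direction is chosen so that numbering from this end puts the triple bond at C-2 rather than C-7.
That gives the triple bond between C-2 and C-3; a bromo group at C-5; a methyl group at C-4.
Substituent prefixes are cited in alphabetical order (multiplying prefixes like di-/tri- are ignored for ordering).
Putting it together: 5-bromo-4-methylnon-2-yne.

5-bromo-4-methylnon-2-yne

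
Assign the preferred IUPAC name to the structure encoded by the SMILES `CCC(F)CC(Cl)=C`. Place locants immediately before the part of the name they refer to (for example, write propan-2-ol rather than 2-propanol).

2-chloro-4-fluorohex-1-ene

The longest carbon chain that includes the multiple bond has 6 carbons, so the parent hydride is hexane.
There is one C=C double bond, indicated by the ending -ene.
Number the chain so that numbering from this end puts the double bond at C-1 rather than C-5.
This places the double bond between C-1 and C-2; a chloro group at C-2; a fluoro group at C-4.
Substituent prefixes are cited in alphabetical order (multiplying prefixes like di-/tri- are ignored for ordering).
Putting it together: 2-chloro-4-fluorohex-1-ene.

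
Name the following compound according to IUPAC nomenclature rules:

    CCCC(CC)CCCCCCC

The parent chain contains 11 carbons (undecane).
Choose the numbering such that the substituent locant set {4} is lower than {8} at the first point of difference.
This places an ethyl group at C-4.
Putting it together: 4-ethylundecane.

4-ethylundecane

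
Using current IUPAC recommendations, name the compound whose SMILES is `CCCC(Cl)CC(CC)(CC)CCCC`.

4-chloro-6,6-diethyldecane

The longest carbon chain is 10 atoms: the parent is decane.
The numbering direction is chosen so that the substituent locant set {4,6,6} is lower than {5,5,7} at the first point of difference.
This places a chloro group at C-4; two ethyl groups at C-6.
Substituent prefixes are cited in alphabetical order (multiplying prefixes like di-/tri- are ignored for ordering).
Assembling the pieces gives 4-chloro-6,6-diethyldecane.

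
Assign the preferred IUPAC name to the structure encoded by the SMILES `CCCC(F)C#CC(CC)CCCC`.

7-ethyl-4-fluoroundec-5-yne

Counting along the main chain through the multiple bond gives 11 carbons: the parent is undecane.
The chain contains a C≡C triple bond, so the unsaturation ending is -yne.
Number the chain so that numbering from this end puts the triple bond at C-5 rather than C-6.
With this numbering: the triple bond between C-5 and C-6; an ethyl group at C-7; a fluoro group at C-4.
Substituent prefixes are cited in alphabetical order (multiplying prefixes like di-/tri- are ignored for ordering).
The name is 7-ethyl-4-fluoroundec-5-yne.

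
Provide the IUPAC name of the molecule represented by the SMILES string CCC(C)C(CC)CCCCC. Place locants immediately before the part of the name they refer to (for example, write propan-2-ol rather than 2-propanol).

4-ethyl-3-methylnonane

The longest continuous carbon chain has 9 atoms, so the parent hydride is nonane.
Choose the numbering such that the substituent locant set {3,4} is lower than {6,7} at the first point of difference.
With this numbering: an ethyl group at C-4; a methyl group at C-3.
Prefixes are listed alphabetically: ethyl, methyl.
Assembling the pieces gives 4-ethyl-3-methylnonane.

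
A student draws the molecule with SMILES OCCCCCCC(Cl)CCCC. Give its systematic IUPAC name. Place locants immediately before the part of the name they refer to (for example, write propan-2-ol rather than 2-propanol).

7-chloroundecan-1-ol

The longest carbon chain that includes the –OH group has 11 carbons, so the parent hydride is undecane.
An alcohol (–OH) is the principal characteristic group, giving the suffix -ol.
Choose the numbering such that numbering from this end puts the hydroxyl group at C-1 rather than C-11.
That gives the hydroxyl at C-1; a chloro group at C-7.
The name is 7-chloroundecan-1-ol.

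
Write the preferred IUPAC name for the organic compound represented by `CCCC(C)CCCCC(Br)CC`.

3-bromo-8-methylundecane

The longest continuous carbon chain has 11 atoms, so the parent hydride is undecane.
Number the chain so that the substituent locant set {3,8} is lower than {4,9} at the first point of difference.
With this numbering: a bromo group at C-3; a methyl group at C-8.
The substituents are ordered alphabetically, ignoring any di-/tri- multipliers.
The name is 3-bromo-8-methylundecane.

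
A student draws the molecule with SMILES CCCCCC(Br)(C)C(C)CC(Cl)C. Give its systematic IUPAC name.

The parent chain contains 10 carbons (decane).
The numbering direction is chosen so that the substituent locant set {2,4,5,5} is lower than {6,6,7,9} at the first point of difference.
That gives a bromo group at C-5; a chloro group at C-2; methyl groups at C-4 and C-5.
The substituents are ordered alphabetically, ignoring any di-/tri- multipliers.
Assembling the pieces gives 5-bromo-2-chloro-4,5-dimethyldecane.

5-bromo-2-chloro-4,5-dimethyldecane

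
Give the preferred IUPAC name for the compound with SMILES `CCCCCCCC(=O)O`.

octanoic acid

The longest carbon chain that includes the –COOH group has 8 carbons, so the parent hydride is octane.
The principal characteristic group is a carboxylic acid (terminal –COOH), named with the suffix -oic acid.
Number the chain so that the carboxylic acid carbon is C-1 by definition.
Putting it together: octanoic acid.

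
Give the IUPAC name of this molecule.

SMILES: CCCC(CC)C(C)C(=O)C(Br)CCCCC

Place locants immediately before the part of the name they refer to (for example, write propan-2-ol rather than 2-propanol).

Counting along the main chain through the carbonyl gives 12 carbons: the parent is dodecane.
A ketone (C=O on an internal carbon) is the principal characteristic group, giving the suffix -one.
Number the chain so that numbering from this end puts the carbonyl group at C-6 rather than C-7.
That gives the carbonyl at C-6; a bromo group at C-7; an ethyl group at C-4; a methyl group at C-5.
The substituents are ordered alphabetically, ignoring any di-/tri- multipliers.
Putting it together: 7-bromo-4-ethyl-5-methyldodecan-6-one.

7-bromo-4-ethyl-5-methyldodecan-6-one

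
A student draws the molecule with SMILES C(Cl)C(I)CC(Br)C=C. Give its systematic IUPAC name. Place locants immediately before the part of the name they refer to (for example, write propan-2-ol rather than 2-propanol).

3-bromo-6-chloro-5-iodohex-1-ene

The longest chain bearing the multiple bond is 6 carbons long (hexane).
A C=C double bond in the chain gives the infix -ene-.
The numbering direction is chosen so that numbering from this end puts the double bond at C-1 rather than C-5.
That gives the double bond between C-1 and C-2; a bromo group at C-3; a chloro group at C-6; an iodo group at C-5.
The substituents are ordered alphabetically, ignoring any di-/tri- multipliers.
Assembling the pieces gives 3-bromo-6-chloro-5-iodohex-1-ene.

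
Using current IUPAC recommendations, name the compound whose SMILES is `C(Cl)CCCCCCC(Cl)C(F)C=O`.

3,10-dichloro-2-fluorodecanal

The longest carbon chain that includes the –CHO group has 10 carbons, so the parent hydride is decane.
The highest-priority functional group is an aldehyde (terminal –CHO), so the name ends in -al.
The numbering direction is chosen so that the aldehyde carbon is C-1 by definition.
That gives chloro groups at C-3 and C-10; a fluoro group at C-2.
The substituents are ordered alphabetically, ignoring any di-/tri- multipliers.
Assembling the pieces gives 3,10-dichloro-2-fluorodecanal.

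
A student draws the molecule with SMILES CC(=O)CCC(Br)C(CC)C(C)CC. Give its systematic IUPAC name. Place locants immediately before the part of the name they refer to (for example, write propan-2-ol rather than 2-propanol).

5-bromo-6-ethyl-7-methylnonan-2-one

The longest chain bearing the carbonyl is 9 carbons long (nonane).
A ketone (C=O on an internal carbon) is the principal characteristic group, giving the suffix -one.
Number the chain so that numbering from this end puts the carbonyl group at C-2 rather than C-8.
With this numbering: the carbonyl at C-2; a bromo group at C-5; an ethyl group at C-6; a methyl group at C-7.
The substituents are ordered alphabetically, ignoring any di-/tri- multipliers.
Assembling the pieces gives 5-bromo-6-ethyl-7-methylnonan-2-one.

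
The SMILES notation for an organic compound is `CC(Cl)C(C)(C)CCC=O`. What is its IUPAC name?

The longest chain bearing the –CHO group is 6 carbons long (hexane).
An aldehyde (terminal –CHO) is the principal characteristic group, giving the suffix -al.
Choose the numbering such that the aldehyde carbon is C-1 by definition.
That gives a chloro group at C-5; two methyl groups at C-4.
Prefixes are listed alphabetically: chloro, methyl.
The name is 5-chloro-4,4-dimethylhexanal.

5-chloro-4,4-dimethylhexanal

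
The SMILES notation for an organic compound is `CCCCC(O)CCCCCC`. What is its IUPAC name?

The longest carbon chain that includes the –OH group has 11 carbons, so the parent hydride is undecane.
The principal characteristic group is an alcohol (–OH), named with the suffix -ol.
The numbering direction is chosen so that numbering from this end puts the hydroxyl group at C-5 rather than C-7.
With this numbering: the hydroxyl at C-5.
The name is undecan-5-ol.

undecan-5-ol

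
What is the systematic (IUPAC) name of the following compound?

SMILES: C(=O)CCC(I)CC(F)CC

The longest chain bearing the –CHO group is 8 carbons long (octane).
The principal characteristic group is an aldehyde (terminal –CHO), named with the suffix -al.
Choose the numbering such that the aldehyde carbon is C-1 by definition.
That gives a fluoro group at C-6; an iodo group at C-4.
Substituent prefixes are cited in alphabetical order (multiplying prefixes like di-/tri- are ignored for ordering).
The name is 6-fluoro-4-iodooctanal.

6-fluoro-4-iodooctanal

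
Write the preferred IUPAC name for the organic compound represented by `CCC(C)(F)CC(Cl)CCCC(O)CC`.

The longest carbon chain that includes the –OH group has 11 carbons, so the parent hydride is undecane.
The highest-priority functional group is an alcohol (–OH), so the name ends in -ol.
Choose the numbering such that numbering from this end puts the hydroxyl group at C-3 rather than C-9.
This places the hydroxyl at C-3; a chloro group at C-7; a fluoro group at C-9; a methyl group at C-9.
Substituent prefixes are cited in alphabetical order (multiplying prefixes like di-/tri- are ignored for ordering).
Assembling the pieces gives 7-chloro-9-fluoro-9-methylundecan-3-ol.

7-chloro-9-fluoro-9-methylundecan-3-ol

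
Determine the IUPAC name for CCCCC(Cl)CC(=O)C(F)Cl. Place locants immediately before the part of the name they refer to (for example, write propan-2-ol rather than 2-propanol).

Counting along the main chain through the carbonyl gives 8 carbons: the parent is octane.
The principal characteristic group is a ketone (C=O on an internal carbon), named with the suffix -one.
Number the chain so that numbering from this end puts the carbonyl group at C-2 rather than C-7.
With this numbering: the carbonyl at C-2; chloro groups at C-1 and C-4; a fluoro group at C-1.
Substituent prefixes are cited in alphabetical order (multiplying prefixes like di-/tri- are ignored for ordering).
Assembling the pieces gives 1,4-dichloro-1-fluorooctan-2-one.

1,4-dichloro-1-fluorooctan-2-one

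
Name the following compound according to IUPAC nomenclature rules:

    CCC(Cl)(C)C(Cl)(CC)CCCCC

3,4-dichloro-4-ethyl-3-methylnonane

The longest carbon chain is 9 atoms: the parent is nonane.
The numbering direction is chosen so that the substituent locant set {3,3,4,4} is lower than {6,6,7,7} at the first point of difference.
This places chloro groups at C-3 and C-4; an ethyl group at C-4; a methyl group at C-3.
The substituents are ordered alphabetically, ignoring any di-/tri- multipliers.
Putting it together: 3,4-dichloro-4-ethyl-3-methylnonane.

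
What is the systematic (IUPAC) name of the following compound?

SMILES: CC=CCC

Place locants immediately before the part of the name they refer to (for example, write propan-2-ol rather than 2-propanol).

pent-2-ene

The longest chain bearing the multiple bond is 5 carbons long (pentane).
A C=C double bond in the chain gives the infix -ene-.
Number the chain so that numbering from this end puts the double bond at C-2 rather than C-3.
This places the double bond between C-2 and C-3.
Assembling the pieces gives pent-2-ene.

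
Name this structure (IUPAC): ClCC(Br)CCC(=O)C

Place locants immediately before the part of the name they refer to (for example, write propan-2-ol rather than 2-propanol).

The longest carbon chain that includes the carbonyl has 6 carbons, so the parent hydride is hexane.
The principal characteristic group is a ketone (C=O on an internal carbon), named with the suffix -one.
Choose the numbering such that numbering from this end puts the carbonyl group at C-2 rather than C-5.
This places the carbonyl at C-2; a bromo group at C-5; a chloro group at C-6.
Substituent prefixes are cited in alphabetical order (multiplying prefixes like di-/tri- are ignored for ordering).
Assembling the pieces gives 5-bromo-6-chlorohexan-2-one.

5-bromo-6-chlorohexan-2-one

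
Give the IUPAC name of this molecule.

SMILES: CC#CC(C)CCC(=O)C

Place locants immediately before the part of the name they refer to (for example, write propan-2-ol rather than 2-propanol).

Counting along the main chain through the carbonyl and the multiple bond gives 8 carbons: the parent is octane.
The principal characteristic group is a ketone (C=O on an internal carbon), named with the suffix -one.
The chain contains a C≡C triple bond, so the unsaturation ending is -yne.
The numbering direction is chosen so that numbering from this end puts the carbonyl group at C-2 rather than C-7.
That gives the carbonyl at C-2; the triple bond between C-6 and C-7; a methyl group at C-5.
Assembling the pieces gives 5-methyloct-6-yn-2-one.

5-methyloct-6-yn-2-one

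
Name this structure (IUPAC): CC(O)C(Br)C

The longest carbon chain that includes the –OH group has 4 carbons, so the parent hydride is butane.
The highest-priority functional group is an alcohol (–OH), so the name ends in -ol.
The numbering direction is chosen so that numbering from this end puts the hydroxyl group at C-2 rather than C-3.
That gives the hydroxyl at C-2; a bromo group at C-3.
Putting it together: 3-bromobutan-2-ol.

3-bromobutan-2-ol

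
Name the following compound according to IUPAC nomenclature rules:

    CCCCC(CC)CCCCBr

The longest continuous carbon chain has 9 atoms, so the parent hydride is nonane.
The numbering direction is chosen so that the substituent locant set {1,5} is lower than {5,9} at the first point of difference.
With this numbering: a bromo group at C-1; an ethyl group at C-5.
Substituent prefixes are cited in alphabetical order (multiplying prefixes like di-/tri- are ignored for ordering).
Putting it together: 1-bromo-5-ethylnonane.

1-bromo-5-ethylnonane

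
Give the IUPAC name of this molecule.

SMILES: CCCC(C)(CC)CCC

The longest continuous carbon chain has 7 atoms, so the parent hydride is heptane.
Numbering from either end gives identical locants here.
That gives an ethyl group at C-4; a methyl group at C-4.
Prefixes are listed alphabetically: ethyl, methyl.
Assembling the pieces gives 4-ethyl-4-methylheptane.

4-ethyl-4-methylheptane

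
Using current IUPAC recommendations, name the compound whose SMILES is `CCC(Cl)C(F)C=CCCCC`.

The longest carbon chain that includes the multiple bond has 10 carbons, so the parent hydride is decane.
The chain contains a C=C double bond, so the unsaturation ending is -ene.
Choose the numbering such that the substituent locant set {3,4} is lower than {7,8} at the first point of difference.
That gives the double bond between C-5 and C-6; a chloro group at C-3; a fluoro group at C-4.
The substituents are ordered alphabetically, ignoring any di-/tri- multipliers.
The name is 3-chloro-4-fluorodec-5-ene.

3-chloro-4-fluorodec-5-ene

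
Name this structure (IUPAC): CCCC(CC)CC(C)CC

The longest carbon chain is 8 atoms: the parent is octane.
Number the chain so that the substituent locant set {3,5} is lower than {4,6} at the first point of difference.
With this numbering: an ethyl group at C-5; a methyl group at C-3.
Prefixes are listed alphabetically: ethyl, methyl.
Putting it together: 5-ethyl-3-methyloctane.

5-ethyl-3-methyloctane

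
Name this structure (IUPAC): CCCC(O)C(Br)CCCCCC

Counting along the main chain through the –OH group gives 11 carbons: the parent is undecane.
The principal characteristic group is an alcohol (–OH), named with the suffix -ol.
The numbering direction is chosen so that numbering from this end puts the hydroxyl group at C-4 rather than C-8.
That gives the hydroxyl at C-4; a bromo group at C-5.
Putting it together: 5-bromoundecan-4-ol.

5-bromoundecan-4-ol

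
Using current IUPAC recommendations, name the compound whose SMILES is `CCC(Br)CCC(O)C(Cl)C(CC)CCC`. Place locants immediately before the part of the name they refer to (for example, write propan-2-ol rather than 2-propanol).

3-bromo-7-chloro-8-ethylundecan-6-ol

The longest chain bearing the –OH group is 11 carbons long (undecane).
An alcohol (–OH) is the principal characteristic group, giving the suffix -ol.
The numbering direction is chosen so that the substituent locant set {3,7,8} is lower than {4,5,9} at the first point of difference.
That gives the hydroxyl at C-6; a bromo group at C-3; a chloro group at C-7; an ethyl group at C-8.
The substituents are ordered alphabetically, ignoring any di-/tri- multipliers.
The name is 3-bromo-7-chloro-8-ethylundecan-6-ol.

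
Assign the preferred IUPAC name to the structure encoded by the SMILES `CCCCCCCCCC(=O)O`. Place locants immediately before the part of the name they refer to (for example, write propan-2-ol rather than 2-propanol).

Counting along the main chain through the –COOH group gives 10 carbons: the parent is decane.
A carboxylic acid (terminal –COOH) is the principal characteristic group, giving the suffix -oic acid.
The numbering direction is chosen so that the carboxylic acid carbon is C-1 by definition.
Assembling the pieces gives decanoic acid.

decanoic acid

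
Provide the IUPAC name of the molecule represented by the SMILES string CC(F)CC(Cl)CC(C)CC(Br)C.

2-bromo-6-chloro-8-fluoro-4-methylnonane

The parent chain contains 9 carbons (nonane).
Choose the numbering such that the locant sets are identical either way, so the alphabetically earlier bromo substituent takes the lower locant (2 rather than 8).
This places a bromo group at C-2; a chloro group at C-6; a fluoro group at C-8; a methyl group at C-4.
Prefixes are listed alphabetically: bromo, chloro, fluoro, methyl.
The name is 2-bromo-6-chloro-8-fluoro-4-methylnonane.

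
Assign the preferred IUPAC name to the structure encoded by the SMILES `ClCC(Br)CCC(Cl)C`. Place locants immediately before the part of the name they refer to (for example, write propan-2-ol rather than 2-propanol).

The longest continuous carbon chain has 6 atoms, so the parent hydride is hexane.
Number the chain so that the substituent locant set {1,2,5} is lower than {2,5,6} at the first point of difference.
This places a bromo group at C-2; chloro groups at C-1 and C-5.
Substituent prefixes are cited in alphabetical order (multiplying prefixes like di-/tri- are ignored for ordering).
Putting it together: 2-bromo-1,5-dichlorohexane.

2-bromo-1,5-dichlorohexane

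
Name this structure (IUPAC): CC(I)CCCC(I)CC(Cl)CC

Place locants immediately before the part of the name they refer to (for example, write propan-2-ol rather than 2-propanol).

8-chloro-2,6-diiododecane

The parent chain contains 10 carbons (decane).
Choose the numbering such that the substituent locant set {2,6,8} is lower than {3,5,9} at the first point of difference.
With this numbering: a chloro group at C-8; iodo groups at C-2 and C-6.
Substituent prefixes are cited in alphabetical order (multiplying prefixes like di-/tri- are ignored for ordering).
Assembling the pieces gives 8-chloro-2,6-diiododecane.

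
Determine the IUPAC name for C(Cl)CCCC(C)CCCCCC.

The longest continuous carbon chain has 11 atoms, so the parent hydride is undecane.
Number the chain so that the substituent locant set {1,5} is lower than {7,11} at the first point of difference.
With this numbering: a chloro group at C-1; a methyl group at C-5.
Prefixes are listed alphabetically: chloro, methyl.
Assembling the pieces gives 1-chloro-5-methylundecane.

1-chloro-5-methylundecane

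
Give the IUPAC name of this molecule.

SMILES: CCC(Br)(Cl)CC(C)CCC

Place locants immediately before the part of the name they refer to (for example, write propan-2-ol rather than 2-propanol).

The longest continuous carbon chain has 8 atoms, so the parent hydride is octane.
Number the chain so that the substituent locant set {3,3,5} is lower than {4,6,6} at the first point of difference.
That gives a bromo group at C-3; a chloro group at C-3; a methyl group at C-5.
Substituent prefixes are cited in alphabetical order (multiplying prefixes like di-/tri- are ignored for ordering).
The name is 3-bromo-3-chloro-5-methyloctane.

3-bromo-3-chloro-5-methyloctane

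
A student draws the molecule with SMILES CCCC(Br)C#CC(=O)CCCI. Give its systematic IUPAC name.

The longest carbon chain that includes the carbonyl and the multiple bond has 10 carbons, so the parent hydride is decane.
The highest-priority functional group is a ketone (C=O on an internal carbon), so the name ends in -one.
A C≡C triple bond in the chain gives the infix -yne-.
Choose the numbering such that numbering from this end puts the carbonyl group at C-4 rather than C-7.
This places the carbonyl at C-4; the triple bond between C-5 and C-6; a bromo group at C-7; an iodo group at C-1.
Substituent prefixes are cited in alphabetical order (multiplying prefixes like di-/tri- are ignored for ordering).
Assembling the pieces gives 7-bromo-1-iododec-5-yn-4-one.

7-bromo-1-iododec-5-yn-4-one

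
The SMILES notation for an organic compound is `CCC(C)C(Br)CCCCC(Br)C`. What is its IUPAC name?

2,7-dibromo-8-methyldecane

The longest continuous carbon chain has 10 atoms, so the parent hydride is decane.
Number the chain so that the substituent locant set {2,7,8} is lower than {3,4,9} at the first point of difference.
That gives bromo groups at C-2 and C-7; a methyl group at C-8.
Prefixes are listed alphabetically: bromo, methyl.
The name is 2,7-dibromo-8-methyldecane.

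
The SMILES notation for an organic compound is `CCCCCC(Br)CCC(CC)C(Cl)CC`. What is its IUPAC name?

The longest continuous carbon chain has 12 atoms, so the parent hydride is dodecane.
The numbering direction is chosen so that the substituent locant set {3,4,7} is lower than {6,9,10} at the first point of difference.
That gives a bromo group at C-7; a chloro group at C-3; an ethyl group at C-4.
The substituents are ordered alphabetically, ignoring any di-/tri- multipliers.
Putting it together: 7-bromo-3-chloro-4-ethyldodecane.

7-bromo-3-chloro-4-ethyldodecane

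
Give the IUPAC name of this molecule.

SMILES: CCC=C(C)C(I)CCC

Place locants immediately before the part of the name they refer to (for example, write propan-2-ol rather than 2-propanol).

5-iodo-4-methyloct-3-ene

The longest chain bearing the multiple bond is 8 carbons long (octane).
A C=C double bond in the chain gives the infix -ene-.
Choose the numbering such that numbering from this end puts the double bond at C-3 rather than C-5.
That gives the double bond between C-3 and C-4; an iodo group at C-5; a methyl group at C-4.
The substituents are ordered alphabetically, ignoring any di-/tri- multipliers.
Assembling the pieces gives 5-iodo-4-methyloct-3-ene.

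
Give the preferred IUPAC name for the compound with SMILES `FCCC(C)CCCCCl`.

7-chloro-1-fluoro-3-methylheptane

The parent chain contains 7 carbons (heptane).
Choose the numbering such that the substituent locant set {1,3,7} is lower than {1,5,7} at the first point of difference.
That gives a chloro group at C-7; a fluoro group at C-1; a methyl group at C-3.
Prefixes are listed alphabetically: chloro, fluoro, methyl.
Assembling the pieces gives 7-chloro-1-fluoro-3-methylheptane.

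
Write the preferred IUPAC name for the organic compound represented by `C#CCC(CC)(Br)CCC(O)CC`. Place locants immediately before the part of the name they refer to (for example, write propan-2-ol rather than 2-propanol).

Counting along the main chain through the –OH group and the multiple bond gives 9 carbons: the parent is nonane.
An alcohol (–OH) is the principal characteristic group, giving the suffix -ol.
The chain contains a C≡C triple bond, so the unsaturation ending is -yne.
Number the chain so that numbering from this end puts the hydroxyl group at C-3 rather than C-7.
That gives the hydroxyl at C-3; the triple bond between C-8 and C-9; a bromo group at C-6; an ethyl group at C-6.
The substituents are ordered alphabetically, ignoring any di-/tri- multipliers.
Assembling the pieces gives 6-bromo-6-ethylnon-8-yn-3-ol.

6-bromo-6-ethylnon-8-yn-3-ol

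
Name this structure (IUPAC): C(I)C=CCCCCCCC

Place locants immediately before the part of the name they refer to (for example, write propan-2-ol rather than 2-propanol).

Counting along the main chain through the multiple bond gives 10 carbons: the parent is decane.
The chain contains a C=C double bond, so the unsaturation ending is -ene.
Number the chain so that numbering from this end puts the double bond at C-2 rather than C-8.
With this numbering: the double bond between C-2 and C-3; an iodo group at C-1.
Putting it together: 1-iododec-2-ene.

1-iododec-2-ene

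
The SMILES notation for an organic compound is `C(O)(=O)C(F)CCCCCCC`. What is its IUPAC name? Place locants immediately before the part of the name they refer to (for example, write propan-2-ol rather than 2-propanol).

2-fluorononanoic acid

The longest chain bearing the –COOH group is 9 carbons long (nonane).
The highest-priority functional group is a carboxylic acid (terminal –COOH), so the name ends in -oic acid.
Choose the numbering such that the carboxylic acid carbon is C-1 by definition.
That gives a fluoro group at C-2.
Assembling the pieces gives 2-fluorononanoic acid.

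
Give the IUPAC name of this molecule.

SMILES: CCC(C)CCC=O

The longest carbon chain that includes the –CHO group has 6 carbons, so the parent hydride is hexane.
An aldehyde (terminal –CHO) is the principal characteristic group, giving the suffix -al.
Choose the numbering such that the aldehyde carbon is C-1 by definition.
That gives a methyl group at C-4.
Assembling the pieces gives 4-methylhexanal.

4-methylhexanal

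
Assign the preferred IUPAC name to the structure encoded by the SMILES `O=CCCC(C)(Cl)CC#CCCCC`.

4-chloro-4-methylundec-6-ynal

The longest chain bearing the –CHO group and the multiple bond is 11 carbons long (undecane).
The highest-priority functional group is an aldehyde (terminal –CHO), so the name ends in -al.
There is one C≡C triple bond, indicated by the ending -yne.
Choose the numbering such that the aldehyde carbon is C-1 by definition.
This places the triple bond between C-6 and C-7; a chloro group at C-4; a methyl group at C-4.
The substituents are ordered alphabetically, ignoring any di-/tri- multipliers.
Putting it together: 4-chloro-4-methylundec-6-ynal.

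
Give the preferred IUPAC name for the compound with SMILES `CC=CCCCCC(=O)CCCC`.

dodec-10-en-5-one

The longest chain bearing the carbonyl and the multiple bond is 12 carbons long (dodecane).
A ketone (C=O on an internal carbon) is the principal characteristic group, giving the suffix -one.
A C=C double bond in the chain gives the infix -ene-.
Choose the numbering such that numbering from this end puts the carbonyl group at C-5 rather than C-8.
With this numbering: the carbonyl at C-5; the double bond between C-10 and C-11.
The name is dodec-10-en-5-one.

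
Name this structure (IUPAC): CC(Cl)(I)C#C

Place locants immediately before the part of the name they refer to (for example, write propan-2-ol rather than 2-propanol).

The longest chain bearing the multiple bond is 4 carbons long (butane).
The chain contains a C≡C triple bond, so the unsaturation ending is -yne.
Choose the numbering such that numbering from this end puts the triple bond at C-1 rather than C-3.
That gives the triple bond between C-1 and C-2; a chloro group at C-3; an iodo group at C-3.
Substituent prefixes are cited in alphabetical order (multiplying prefixes like di-/tri- are ignored for ordering).
Putting it together: 3-chloro-3-iodobut-1-yne.

3-chloro-3-iodobut-1-yne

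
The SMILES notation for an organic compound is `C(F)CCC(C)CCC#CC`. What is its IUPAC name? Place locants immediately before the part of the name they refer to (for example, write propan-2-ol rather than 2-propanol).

9-fluoro-6-methylnon-2-yne

The longest chain bearing the multiple bond is 9 carbons long (nonane).
There is one C≡C triple bond, indicated by the ending -yne.
The numbering direction is chosen so that numbering from this end puts the triple bond at C-2 rather than C-7.
That gives the triple bond between C-2 and C-3; a fluoro group at C-9; a methyl group at C-6.
Prefixes are listed alphabetically: fluoro, methyl.
Assembling the pieces gives 9-fluoro-6-methylnon-2-yne.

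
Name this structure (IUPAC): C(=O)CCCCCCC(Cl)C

8-chlorononanal

The longest carbon chain that includes the –CHO group has 9 carbons, so the parent hydride is nonane.
The highest-priority functional group is an aldehyde (terminal –CHO), so the name ends in -al.
The numbering direction is chosen so that the aldehyde carbon is C-1 by definition.
This places a chloro group at C-8.
Assembling the pieces gives 8-chlorononanal.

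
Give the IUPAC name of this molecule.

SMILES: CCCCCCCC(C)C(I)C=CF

1-fluoro-3-iodo-4-methylundec-1-ene

The longest carbon chain that includes the multiple bond has 11 carbons, so the parent hydride is undecane.
The chain contains a C=C double bond, so the unsaturation ending is -ene.
The numbering direction is chosen so that numbering from this end puts the double bond at C-1 rather than C-10.
That gives the double bond between C-1 and C-2; a fluoro group at C-1; an iodo group at C-3; a methyl group at C-4.
The substituents are ordered alphabetically, ignoring any di-/tri- multipliers.
The name is 1-fluoro-3-iodo-4-methylundec-1-ene.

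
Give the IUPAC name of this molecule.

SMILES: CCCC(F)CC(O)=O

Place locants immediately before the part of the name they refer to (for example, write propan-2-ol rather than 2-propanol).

The longest chain bearing the –COOH group is 6 carbons long (hexane).
The highest-priority functional group is a carboxylic acid (terminal –COOH), so the name ends in -oic acid.
Number the chain so that the carboxylic acid carbon is C-1 by definition.
That gives a fluoro group at C-3.
Putting it together: 3-fluorohexanoic acid.

3-fluorohexanoic acid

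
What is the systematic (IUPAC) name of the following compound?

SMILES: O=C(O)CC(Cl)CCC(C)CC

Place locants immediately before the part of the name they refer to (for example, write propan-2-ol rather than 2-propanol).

3-chloro-6-methyloctanoic acid

The longest carbon chain that includes the –COOH group has 8 carbons, so the parent hydride is octane.
The highest-priority functional group is a carboxylic acid (terminal –COOH), so the name ends in -oic acid.
Choose the numbering such that the carboxylic acid carbon is C-1 by definition.
This places a chloro group at C-3; a methyl group at C-6.
The substituents are ordered alphabetically, ignoring any di-/tri- multipliers.
Assembling the pieces gives 3-chloro-6-methyloctanoic acid.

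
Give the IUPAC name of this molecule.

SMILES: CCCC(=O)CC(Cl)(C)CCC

Counting along the main chain through the carbonyl gives 9 carbons: the parent is nonane.
The principal characteristic group is a ketone (C=O on an internal carbon), named with the suffix -one.
The numbering direction is chosen so that numbering from this end puts the carbonyl group at C-4 rather than C-6.
This places the carbonyl at C-4; a chloro group at C-6; a methyl group at C-6.
Substituent prefixes are cited in alphabetical order (multiplying prefixes like di-/tri- are ignored for ordering).
The name is 6-chloro-6-methylnonan-4-one.

6-chloro-6-methylnonan-4-one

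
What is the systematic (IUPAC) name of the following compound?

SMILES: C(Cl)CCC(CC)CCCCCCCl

The longest continuous carbon chain has 10 atoms, so the parent hydride is decane.
Number the chain so that the substituent locant set {1,4,10} is lower than {1,7,10} at the first point of difference.
This places chloro groups at C-1 and C-10; an ethyl group at C-4.
Substituent prefixes are cited in alphabetical order (multiplying prefixes like di-/tri- are ignored for ordering).
The name is 1,10-dichloro-4-ethyldecane.

1,10-dichloro-4-ethyldecane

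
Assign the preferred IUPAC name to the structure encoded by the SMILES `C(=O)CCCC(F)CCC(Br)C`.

8-bromo-5-fluorononanal

The longest carbon chain that includes the –CHO group has 9 carbons, so the parent hydride is nonane.
The highest-priority functional group is an aldehyde (terminal –CHO), so the name ends in -al.
Choose the numbering such that the aldehyde carbon is C-1 by definition.
With this numbering: a bromo group at C-8; a fluoro group at C-5.
Prefixes are listed alphabetically: bromo, fluoro.
Putting it together: 8-bromo-5-fluorononanal.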